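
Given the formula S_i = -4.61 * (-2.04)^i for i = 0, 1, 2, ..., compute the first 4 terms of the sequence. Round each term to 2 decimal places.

This is a geometric sequence.
i=0: S_0 = -4.61 * (-2.04)^0 = -4.61
i=1: S_1 = -4.61 * (-2.04)^1 ≈ 9.4
i=2: S_2 = -4.61 * (-2.04)^2 ≈ -19.18
i=3: S_3 = -4.61 * (-2.04)^3 ≈ 39.14
The first 4 terms are: [-4.61, 9.4, -19.18, 39.14]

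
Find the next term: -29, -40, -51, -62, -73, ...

Differences: -40 - -29 = -11
This is an arithmetic sequence with common difference d = -11.
Next term = -73 + -11 = -84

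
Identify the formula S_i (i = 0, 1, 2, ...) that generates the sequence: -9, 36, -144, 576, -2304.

Check ratios: 36 / -9 = -4.0
Common ratio r = -4.
First term a = -9.
Formula: S_i = -9 * (-4)^i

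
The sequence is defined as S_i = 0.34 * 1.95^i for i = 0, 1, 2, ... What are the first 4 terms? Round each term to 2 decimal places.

This is a geometric sequence.
i=0: S_0 = 0.34 * 1.95^0 = 0.34
i=1: S_1 = 0.34 * 1.95^1 ≈ 0.66
i=2: S_2 = 0.34 * 1.95^2 ≈ 1.29
i=3: S_3 = 0.34 * 1.95^3 ≈ 2.52
The first 4 terms are: [0.34, 0.66, 1.29, 2.52]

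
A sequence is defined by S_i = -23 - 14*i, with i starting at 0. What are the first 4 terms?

This is an arithmetic sequence.
i=0: S_0 = -23 + -14*0 = -23
i=1: S_1 = -23 + -14*1 = -37
i=2: S_2 = -23 + -14*2 = -51
i=3: S_3 = -23 + -14*3 = -65
The first 4 terms are: [-23, -37, -51, -65]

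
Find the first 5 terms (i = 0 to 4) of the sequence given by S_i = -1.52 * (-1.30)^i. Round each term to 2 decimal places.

This is a geometric sequence.
i=0: S_0 = -1.52 * (-1.3)^0 = -1.52
i=1: S_1 = -1.52 * (-1.3)^1 ≈ 1.98
i=2: S_2 = -1.52 * (-1.3)^2 ≈ -2.57
i=3: S_3 = -1.52 * (-1.3)^3 ≈ 3.34
i=4: S_4 = -1.52 * (-1.3)^4 ≈ -4.34
The first 5 terms are: [-1.52, 1.98, -2.57, 3.34, -4.34]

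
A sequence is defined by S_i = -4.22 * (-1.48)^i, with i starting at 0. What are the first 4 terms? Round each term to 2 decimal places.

This is a geometric sequence.
i=0: S_0 = -4.22 * (-1.48)^0 = -4.22
i=1: S_1 = -4.22 * (-1.48)^1 ≈ 6.25
i=2: S_2 = -4.22 * (-1.48)^2 ≈ -9.24
i=3: S_3 = -4.22 * (-1.48)^3 ≈ 13.68
The first 4 terms are: [-4.22, 6.25, -9.24, 13.68]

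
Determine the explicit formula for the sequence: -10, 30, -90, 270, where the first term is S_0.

Check ratios: 30 / -10 = -3.0
Common ratio r = -3.
First term a = -10.
Formula: S_i = -10 * (-3)^i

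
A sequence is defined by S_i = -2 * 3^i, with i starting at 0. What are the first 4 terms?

This is a geometric sequence.
i=0: S_0 = -2 * 3^0 = -2
i=1: S_1 = -2 * 3^1 = -6
i=2: S_2 = -2 * 3^2 = -18
i=3: S_3 = -2 * 3^3 = -54
The first 4 terms are: [-2, -6, -18, -54]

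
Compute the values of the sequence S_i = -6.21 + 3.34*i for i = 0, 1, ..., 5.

This is an arithmetic sequence.
i=0: S_0 = -6.21 + 3.34*0 = -6.21
i=1: S_1 = -6.21 + 3.34*1 = -2.87
i=2: S_2 = -6.21 + 3.34*2 = 0.47
i=3: S_3 = -6.21 + 3.34*3 = 3.81
i=4: S_4 = -6.21 + 3.34*4 = 7.15
i=5: S_5 = -6.21 + 3.34*5 = 10.49
The first 6 terms are: [-6.21, -2.87, 0.47, 3.81, 7.15, 10.49]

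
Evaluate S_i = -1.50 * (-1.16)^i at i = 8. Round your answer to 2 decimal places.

S_8 = -1.5 * (-1.16)^8 ≈ -1.5 * 3.2784 ≈ -4.92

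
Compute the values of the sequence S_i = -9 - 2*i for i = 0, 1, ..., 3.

This is an arithmetic sequence.
i=0: S_0 = -9 + -2*0 = -9
i=1: S_1 = -9 + -2*1 = -11
i=2: S_2 = -9 + -2*2 = -13
i=3: S_3 = -9 + -2*3 = -15
The first 4 terms are: [-9, -11, -13, -15]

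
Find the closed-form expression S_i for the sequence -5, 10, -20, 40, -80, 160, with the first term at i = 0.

Check ratios: 10 / -5 = -2.0
Common ratio r = -2.
First term a = -5.
Formula: S_i = -5 * (-2)^i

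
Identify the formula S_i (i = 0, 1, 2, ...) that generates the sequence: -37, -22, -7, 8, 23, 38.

Check differences: -22 - -37 = 15
-7 - -22 = 15
Common difference d = 15.
First term a = -37.
Formula: S_i = -37 + 15*i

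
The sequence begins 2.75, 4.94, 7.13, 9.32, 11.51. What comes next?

Differences: 4.94 - 2.75 = 2.19
This is an arithmetic sequence with common difference d = 2.19.
Next term = 11.51 + 2.19 = 13.7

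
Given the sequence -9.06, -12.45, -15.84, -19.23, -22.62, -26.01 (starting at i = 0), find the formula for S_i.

Check differences: -12.45 - -9.06 = -3.39
-15.84 - -12.45 = -3.39
Common difference d = -3.39.
First term a = -9.06.
Formula: S_i = -9.06 - 3.39*i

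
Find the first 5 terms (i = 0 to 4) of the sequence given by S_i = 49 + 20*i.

This is an arithmetic sequence.
i=0: S_0 = 49 + 20*0 = 49
i=1: S_1 = 49 + 20*1 = 69
i=2: S_2 = 49 + 20*2 = 89
i=3: S_3 = 49 + 20*3 = 109
i=4: S_4 = 49 + 20*4 = 129
The first 5 terms are: [49, 69, 89, 109, 129]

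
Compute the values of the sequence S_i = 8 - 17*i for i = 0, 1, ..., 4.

This is an arithmetic sequence.
i=0: S_0 = 8 + -17*0 = 8
i=1: S_1 = 8 + -17*1 = -9
i=2: S_2 = 8 + -17*2 = -26
i=3: S_3 = 8 + -17*3 = -43
i=4: S_4 = 8 + -17*4 = -60
The first 5 terms are: [8, -9, -26, -43, -60]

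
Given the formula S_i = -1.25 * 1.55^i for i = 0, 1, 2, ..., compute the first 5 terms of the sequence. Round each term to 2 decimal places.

This is a geometric sequence.
i=0: S_0 = -1.25 * 1.55^0 = -1.25
i=1: S_1 = -1.25 * 1.55^1 ≈ -1.94
i=2: S_2 = -1.25 * 1.55^2 ≈ -3.0
i=3: S_3 = -1.25 * 1.55^3 ≈ -4.65
i=4: S_4 = -1.25 * 1.55^4 ≈ -7.22
The first 5 terms are: [-1.25, -1.94, -3.0, -4.65, -7.22]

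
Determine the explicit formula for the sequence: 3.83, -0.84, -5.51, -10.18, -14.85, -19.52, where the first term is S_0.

Check differences: -0.84 - 3.83 = -4.67
-5.51 - -0.84 = -4.67
Common difference d = -4.67.
First term a = 3.83.
Formula: S_i = 3.83 - 4.67*i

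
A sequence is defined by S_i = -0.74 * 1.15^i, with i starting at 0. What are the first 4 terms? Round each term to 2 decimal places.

This is a geometric sequence.
i=0: S_0 = -0.74 * 1.15^0 = -0.74
i=1: S_1 = -0.74 * 1.15^1 ≈ -0.85
i=2: S_2 = -0.74 * 1.15^2 ≈ -0.98
i=3: S_3 = -0.74 * 1.15^3 ≈ -1.13
The first 4 terms are: [-0.74, -0.85, -0.98, -1.13]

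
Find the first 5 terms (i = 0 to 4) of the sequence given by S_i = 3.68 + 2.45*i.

This is an arithmetic sequence.
i=0: S_0 = 3.68 + 2.45*0 = 3.68
i=1: S_1 = 3.68 + 2.45*1 = 6.13
i=2: S_2 = 3.68 + 2.45*2 = 8.58
i=3: S_3 = 3.68 + 2.45*3 = 11.03
i=4: S_4 = 3.68 + 2.45*4 = 13.48
The first 5 terms are: [3.68, 6.13, 8.58, 11.03, 13.48]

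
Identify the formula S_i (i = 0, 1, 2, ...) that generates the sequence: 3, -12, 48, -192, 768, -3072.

Check ratios: -12 / 3 = -4.0
Common ratio r = -4.
First term a = 3.
Formula: S_i = 3 * (-4)^i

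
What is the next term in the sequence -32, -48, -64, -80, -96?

Differences: -48 - -32 = -16
This is an arithmetic sequence with common difference d = -16.
Next term = -96 + -16 = -112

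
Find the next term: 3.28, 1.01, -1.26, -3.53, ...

Differences: 1.01 - 3.28 = -2.27
This is an arithmetic sequence with common difference d = -2.27.
Next term = -3.53 + -2.27 = -5.8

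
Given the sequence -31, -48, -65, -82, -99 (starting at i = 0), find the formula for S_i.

Check differences: -48 - -31 = -17
-65 - -48 = -17
Common difference d = -17.
First term a = -31.
Formula: S_i = -31 - 17*i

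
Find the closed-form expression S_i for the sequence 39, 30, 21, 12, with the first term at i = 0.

Check differences: 30 - 39 = -9
21 - 30 = -9
Common difference d = -9.
First term a = 39.
Formula: S_i = 39 - 9*i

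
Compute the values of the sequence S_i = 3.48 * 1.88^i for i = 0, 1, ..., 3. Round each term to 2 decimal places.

This is a geometric sequence.
i=0: S_0 = 3.48 * 1.88^0 = 3.48
i=1: S_1 = 3.48 * 1.88^1 ≈ 6.54
i=2: S_2 = 3.48 * 1.88^2 ≈ 12.3
i=3: S_3 = 3.48 * 1.88^3 ≈ 23.12
The first 4 terms are: [3.48, 6.54, 12.3, 23.12]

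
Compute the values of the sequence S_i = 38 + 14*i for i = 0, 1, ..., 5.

This is an arithmetic sequence.
i=0: S_0 = 38 + 14*0 = 38
i=1: S_1 = 38 + 14*1 = 52
i=2: S_2 = 38 + 14*2 = 66
i=3: S_3 = 38 + 14*3 = 80
i=4: S_4 = 38 + 14*4 = 94
i=5: S_5 = 38 + 14*5 = 108
The first 6 terms are: [38, 52, 66, 80, 94, 108]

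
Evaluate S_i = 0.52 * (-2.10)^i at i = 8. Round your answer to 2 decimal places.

S_8 = 0.52 * (-2.1)^8 ≈ 0.52 * 378.2286 ≈ 196.68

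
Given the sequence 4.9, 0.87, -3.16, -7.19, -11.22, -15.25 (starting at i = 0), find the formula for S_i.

Check differences: 0.87 - 4.9 = -4.03
-3.16 - 0.87 = -4.03
Common difference d = -4.03.
First term a = 4.9.
Formula: S_i = 4.90 - 4.03*i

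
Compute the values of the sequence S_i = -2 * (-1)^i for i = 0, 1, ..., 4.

This is a geometric sequence.
i=0: S_0 = -2 * (-1)^0 = -2
i=1: S_1 = -2 * (-1)^1 = 2
i=2: S_2 = -2 * (-1)^2 = -2
i=3: S_3 = -2 * (-1)^3 = 2
i=4: S_4 = -2 * (-1)^4 = -2
The first 5 terms are: [-2, 2, -2, 2, -2]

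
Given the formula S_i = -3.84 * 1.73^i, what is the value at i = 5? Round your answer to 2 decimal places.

S_5 = -3.84 * 1.73^5 ≈ -3.84 * 15.4964 ≈ -59.51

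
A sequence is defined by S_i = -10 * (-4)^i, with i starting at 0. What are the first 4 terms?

This is a geometric sequence.
i=0: S_0 = -10 * (-4)^0 = -10
i=1: S_1 = -10 * (-4)^1 = 40
i=2: S_2 = -10 * (-4)^2 = -160
i=3: S_3 = -10 * (-4)^3 = 640
The first 4 terms are: [-10, 40, -160, 640]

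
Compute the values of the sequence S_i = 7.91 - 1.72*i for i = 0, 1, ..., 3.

This is an arithmetic sequence.
i=0: S_0 = 7.91 + -1.72*0 = 7.91
i=1: S_1 = 7.91 + -1.72*1 = 6.19
i=2: S_2 = 7.91 + -1.72*2 = 4.47
i=3: S_3 = 7.91 + -1.72*3 = 2.75
The first 4 terms are: [7.91, 6.19, 4.47, 2.75]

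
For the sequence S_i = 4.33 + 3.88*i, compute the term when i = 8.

S_8 = 4.33 + 3.88*8 = 4.33 + 31.04 = 35.37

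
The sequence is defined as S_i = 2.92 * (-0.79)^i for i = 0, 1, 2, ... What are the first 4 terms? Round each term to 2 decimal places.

This is a geometric sequence.
i=0: S_0 = 2.92 * (-0.79)^0 = 2.92
i=1: S_1 = 2.92 * (-0.79)^1 ≈ -2.31
i=2: S_2 = 2.92 * (-0.79)^2 ≈ 1.82
i=3: S_3 = 2.92 * (-0.79)^3 ≈ -1.44
The first 4 terms are: [2.92, -2.31, 1.82, -1.44]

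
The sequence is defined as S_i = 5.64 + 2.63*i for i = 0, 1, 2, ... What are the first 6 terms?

This is an arithmetic sequence.
i=0: S_0 = 5.64 + 2.63*0 = 5.64
i=1: S_1 = 5.64 + 2.63*1 = 8.27
i=2: S_2 = 5.64 + 2.63*2 = 10.9
i=3: S_3 = 5.64 + 2.63*3 = 13.53
i=4: S_4 = 5.64 + 2.63*4 = 16.16
i=5: S_5 = 5.64 + 2.63*5 = 18.79
The first 6 terms are: [5.64, 8.27, 10.9, 13.53, 16.16, 18.79]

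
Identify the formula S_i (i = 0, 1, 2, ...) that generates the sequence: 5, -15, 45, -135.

Check ratios: -15 / 5 = -3.0
Common ratio r = -3.
First term a = 5.
Formula: S_i = 5 * (-3)^i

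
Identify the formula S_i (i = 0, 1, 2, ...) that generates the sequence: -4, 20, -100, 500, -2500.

Check ratios: 20 / -4 = -5.0
Common ratio r = -5.
First term a = -4.
Formula: S_i = -4 * (-5)^i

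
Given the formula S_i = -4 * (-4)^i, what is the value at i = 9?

S_9 = -4 * (-4)^9 = -4 * -262144 = 1048576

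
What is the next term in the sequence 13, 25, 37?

Differences: 25 - 13 = 12
This is an arithmetic sequence with common difference d = 12.
Next term = 37 + 12 = 49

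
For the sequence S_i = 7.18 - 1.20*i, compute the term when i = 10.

S_10 = 7.18 + -1.2*10 = 7.18 + -12.0 = -4.82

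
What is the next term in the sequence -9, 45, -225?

Ratios: 45 / -9 = -5.0
This is a geometric sequence with common ratio r = -5.
Next term = -225 * -5 = 1125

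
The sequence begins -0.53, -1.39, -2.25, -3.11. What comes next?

Differences: -1.39 - -0.53 = -0.86
This is an arithmetic sequence with common difference d = -0.86.
Next term = -3.11 + -0.86 = -3.97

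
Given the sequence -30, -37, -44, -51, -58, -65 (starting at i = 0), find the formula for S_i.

Check differences: -37 - -30 = -7
-44 - -37 = -7
Common difference d = -7.
First term a = -30.
Formula: S_i = -30 - 7*i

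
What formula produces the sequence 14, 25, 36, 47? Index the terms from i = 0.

Check differences: 25 - 14 = 11
36 - 25 = 11
Common difference d = 11.
First term a = 14.
Formula: S_i = 14 + 11*i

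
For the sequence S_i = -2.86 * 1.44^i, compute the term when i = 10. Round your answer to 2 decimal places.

S_10 = -2.86 * 1.44^10 ≈ -2.86 * 38.3376 ≈ -109.65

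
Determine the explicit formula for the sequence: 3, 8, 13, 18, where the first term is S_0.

Check differences: 8 - 3 = 5
13 - 8 = 5
Common difference d = 5.
First term a = 3.
Formula: S_i = 3 + 5*i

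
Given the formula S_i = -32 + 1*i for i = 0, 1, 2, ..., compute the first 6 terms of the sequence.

This is an arithmetic sequence.
i=0: S_0 = -32 + 1*0 = -32
i=1: S_1 = -32 + 1*1 = -31
i=2: S_2 = -32 + 1*2 = -30
i=3: S_3 = -32 + 1*3 = -29
i=4: S_4 = -32 + 1*4 = -28
i=5: S_5 = -32 + 1*5 = -27
The first 6 terms are: [-32, -31, -30, -29, -28, -27]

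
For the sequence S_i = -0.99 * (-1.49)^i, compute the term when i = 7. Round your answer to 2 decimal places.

S_7 = -0.99 * (-1.49)^7 ≈ -0.99 * -16.3044 ≈ 16.14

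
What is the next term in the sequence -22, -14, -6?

Differences: -14 - -22 = 8
This is an arithmetic sequence with common difference d = 8.
Next term = -6 + 8 = 2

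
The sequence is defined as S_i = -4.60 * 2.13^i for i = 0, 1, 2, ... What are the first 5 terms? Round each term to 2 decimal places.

This is a geometric sequence.
i=0: S_0 = -4.6 * 2.13^0 = -4.6
i=1: S_1 = -4.6 * 2.13^1 ≈ -9.8
i=2: S_2 = -4.6 * 2.13^2 ≈ -20.87
i=3: S_3 = -4.6 * 2.13^3 ≈ -44.45
i=4: S_4 = -4.6 * 2.13^4 ≈ -94.68
The first 5 terms are: [-4.6, -9.8, -20.87, -44.45, -94.68]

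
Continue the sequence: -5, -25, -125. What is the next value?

Ratios: -25 / -5 = 5.0
This is a geometric sequence with common ratio r = 5.
Next term = -125 * 5 = -625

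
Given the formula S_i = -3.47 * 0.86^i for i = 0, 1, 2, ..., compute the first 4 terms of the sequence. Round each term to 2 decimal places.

This is a geometric sequence.
i=0: S_0 = -3.47 * 0.86^0 = -3.47
i=1: S_1 = -3.47 * 0.86^1 ≈ -2.98
i=2: S_2 = -3.47 * 0.86^2 ≈ -2.57
i=3: S_3 = -3.47 * 0.86^3 ≈ -2.21
The first 4 terms are: [-3.47, -2.98, -2.57, -2.21]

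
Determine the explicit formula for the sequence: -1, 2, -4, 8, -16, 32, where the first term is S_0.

Check ratios: 2 / -1 = -2.0
Common ratio r = -2.
First term a = -1.
Formula: S_i = -1 * (-2)^i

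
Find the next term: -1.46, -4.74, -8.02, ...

Differences: -4.74 - -1.46 = -3.28
This is an arithmetic sequence with common difference d = -3.28.
Next term = -8.02 + -3.28 = -11.3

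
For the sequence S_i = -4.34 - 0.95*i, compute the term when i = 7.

S_7 = -4.34 + -0.95*7 = -4.34 + -6.65 = -10.99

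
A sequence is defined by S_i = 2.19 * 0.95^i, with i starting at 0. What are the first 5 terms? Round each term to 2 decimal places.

This is a geometric sequence.
i=0: S_0 = 2.19 * 0.95^0 = 2.19
i=1: S_1 = 2.19 * 0.95^1 ≈ 2.08
i=2: S_2 = 2.19 * 0.95^2 ≈ 1.98
i=3: S_3 = 2.19 * 0.95^3 ≈ 1.88
i=4: S_4 = 2.19 * 0.95^4 ≈ 1.78
The first 5 terms are: [2.19, 2.08, 1.98, 1.88, 1.78]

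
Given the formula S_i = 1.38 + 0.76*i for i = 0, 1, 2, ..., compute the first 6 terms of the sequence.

This is an arithmetic sequence.
i=0: S_0 = 1.38 + 0.76*0 = 1.38
i=1: S_1 = 1.38 + 0.76*1 = 2.14
i=2: S_2 = 1.38 + 0.76*2 = 2.9
i=3: S_3 = 1.38 + 0.76*3 = 3.66
i=4: S_4 = 1.38 + 0.76*4 = 4.42
i=5: S_5 = 1.38 + 0.76*5 = 5.18
The first 6 terms are: [1.38, 2.14, 2.9, 3.66, 4.42, 5.18]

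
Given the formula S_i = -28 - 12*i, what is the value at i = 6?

S_6 = -28 + -12*6 = -28 + -72 = -100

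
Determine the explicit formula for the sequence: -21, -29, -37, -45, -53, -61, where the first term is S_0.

Check differences: -29 - -21 = -8
-37 - -29 = -8
Common difference d = -8.
First term a = -21.
Formula: S_i = -21 - 8*i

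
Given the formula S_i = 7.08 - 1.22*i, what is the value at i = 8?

S_8 = 7.08 + -1.22*8 = 7.08 + -9.76 = -2.68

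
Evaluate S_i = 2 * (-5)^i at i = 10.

S_10 = 2 * (-5)^10 = 2 * 9765625 = 19531250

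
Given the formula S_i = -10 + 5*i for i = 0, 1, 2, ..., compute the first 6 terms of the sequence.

This is an arithmetic sequence.
i=0: S_0 = -10 + 5*0 = -10
i=1: S_1 = -10 + 5*1 = -5
i=2: S_2 = -10 + 5*2 = 0
i=3: S_3 = -10 + 5*3 = 5
i=4: S_4 = -10 + 5*4 = 10
i=5: S_5 = -10 + 5*5 = 15
The first 6 terms are: [-10, -5, 0, 5, 10, 15]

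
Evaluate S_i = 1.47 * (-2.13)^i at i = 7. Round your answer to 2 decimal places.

S_7 = 1.47 * (-2.13)^7 ≈ 1.47 * -198.9103 ≈ -292.4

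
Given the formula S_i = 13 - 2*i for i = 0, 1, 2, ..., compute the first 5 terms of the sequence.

This is an arithmetic sequence.
i=0: S_0 = 13 + -2*0 = 13
i=1: S_1 = 13 + -2*1 = 11
i=2: S_2 = 13 + -2*2 = 9
i=3: S_3 = 13 + -2*3 = 7
i=4: S_4 = 13 + -2*4 = 5
The first 5 terms are: [13, 11, 9, 7, 5]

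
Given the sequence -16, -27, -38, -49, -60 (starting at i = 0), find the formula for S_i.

Check differences: -27 - -16 = -11
-38 - -27 = -11
Common difference d = -11.
First term a = -16.
Formula: S_i = -16 - 11*i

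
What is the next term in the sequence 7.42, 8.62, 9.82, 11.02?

Differences: 8.62 - 7.42 = 1.2
This is an arithmetic sequence with common difference d = 1.2.
Next term = 11.02 + 1.2 = 12.22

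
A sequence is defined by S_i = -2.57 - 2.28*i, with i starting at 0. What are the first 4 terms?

This is an arithmetic sequence.
i=0: S_0 = -2.57 + -2.28*0 = -2.57
i=1: S_1 = -2.57 + -2.28*1 = -4.85
i=2: S_2 = -2.57 + -2.28*2 = -7.13
i=3: S_3 = -2.57 + -2.28*3 = -9.41
The first 4 terms are: [-2.57, -4.85, -7.13, -9.41]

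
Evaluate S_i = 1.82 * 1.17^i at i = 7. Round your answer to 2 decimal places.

S_7 = 1.82 * 1.17^7 ≈ 1.82 * 3.0012 ≈ 5.46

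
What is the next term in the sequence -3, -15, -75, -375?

Ratios: -15 / -3 = 5.0
This is a geometric sequence with common ratio r = 5.
Next term = -375 * 5 = -1875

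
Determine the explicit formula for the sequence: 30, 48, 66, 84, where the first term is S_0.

Check differences: 48 - 30 = 18
66 - 48 = 18
Common difference d = 18.
First term a = 30.
Formula: S_i = 30 + 18*i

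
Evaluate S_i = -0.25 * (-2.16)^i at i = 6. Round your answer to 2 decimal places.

S_6 = -0.25 * (-2.16)^6 ≈ -0.25 * 101.56 = -25.39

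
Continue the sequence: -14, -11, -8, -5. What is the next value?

Differences: -11 - -14 = 3
This is an arithmetic sequence with common difference d = 3.
Next term = -5 + 3 = -2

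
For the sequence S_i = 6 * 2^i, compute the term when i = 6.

S_6 = 6 * 2^6 = 6 * 64 = 384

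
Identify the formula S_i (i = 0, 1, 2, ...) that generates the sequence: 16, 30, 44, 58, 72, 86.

Check differences: 30 - 16 = 14
44 - 30 = 14
Common difference d = 14.
First term a = 16.
Formula: S_i = 16 + 14*i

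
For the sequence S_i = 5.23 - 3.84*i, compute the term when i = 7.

S_7 = 5.23 + -3.84*7 = 5.23 + -26.88 = -21.65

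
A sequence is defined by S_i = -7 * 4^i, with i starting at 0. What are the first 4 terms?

This is a geometric sequence.
i=0: S_0 = -7 * 4^0 = -7
i=1: S_1 = -7 * 4^1 = -28
i=2: S_2 = -7 * 4^2 = -112
i=3: S_3 = -7 * 4^3 = -448
The first 4 terms are: [-7, -28, -112, -448]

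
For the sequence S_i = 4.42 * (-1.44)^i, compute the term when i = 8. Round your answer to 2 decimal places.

S_8 = 4.42 * (-1.44)^8 ≈ 4.42 * 18.4884 ≈ 81.72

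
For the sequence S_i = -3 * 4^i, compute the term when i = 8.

S_8 = -3 * 4^8 = -3 * 65536 = -196608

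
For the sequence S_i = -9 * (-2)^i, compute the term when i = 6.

S_6 = -9 * (-2)^6 = -9 * 64 = -576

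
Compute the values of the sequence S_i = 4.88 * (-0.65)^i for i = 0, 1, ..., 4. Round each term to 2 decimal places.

This is a geometric sequence.
i=0: S_0 = 4.88 * (-0.65)^0 = 4.88
i=1: S_1 = 4.88 * (-0.65)^1 ≈ -3.17
i=2: S_2 = 4.88 * (-0.65)^2 ≈ 2.06
i=3: S_3 = 4.88 * (-0.65)^3 ≈ -1.34
i=4: S_4 = 4.88 * (-0.65)^4 ≈ 0.87
The first 5 terms are: [4.88, -3.17, 2.06, -1.34, 0.87]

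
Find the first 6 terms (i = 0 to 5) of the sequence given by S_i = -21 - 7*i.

This is an arithmetic sequence.
i=0: S_0 = -21 + -7*0 = -21
i=1: S_1 = -21 + -7*1 = -28
i=2: S_2 = -21 + -7*2 = -35
i=3: S_3 = -21 + -7*3 = -42
i=4: S_4 = -21 + -7*4 = -49
i=5: S_5 = -21 + -7*5 = -56
The first 6 terms are: [-21, -28, -35, -42, -49, -56]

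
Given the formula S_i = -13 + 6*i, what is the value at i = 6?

S_6 = -13 + 6*6 = -13 + 36 = 23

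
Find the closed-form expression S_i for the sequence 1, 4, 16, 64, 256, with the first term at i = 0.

Check ratios: 4 / 1 = 4.0
Common ratio r = 4.
First term a = 1.
Formula: S_i = 1 * 4^i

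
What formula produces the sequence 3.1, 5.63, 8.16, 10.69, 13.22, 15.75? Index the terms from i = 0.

Check differences: 5.63 - 3.1 = 2.53
8.16 - 5.63 = 2.53
Common difference d = 2.53.
First term a = 3.1.
Formula: S_i = 3.10 + 2.53*i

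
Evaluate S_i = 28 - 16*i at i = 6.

S_6 = 28 + -16*6 = 28 + -96 = -68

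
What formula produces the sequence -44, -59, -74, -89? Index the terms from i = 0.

Check differences: -59 - -44 = -15
-74 - -59 = -15
Common difference d = -15.
First term a = -44.
Formula: S_i = -44 - 15*i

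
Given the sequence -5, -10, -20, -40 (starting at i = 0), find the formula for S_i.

Check ratios: -10 / -5 = 2.0
Common ratio r = 2.
First term a = -5.
Formula: S_i = -5 * 2^i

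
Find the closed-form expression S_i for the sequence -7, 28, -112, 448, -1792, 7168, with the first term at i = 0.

Check ratios: 28 / -7 = -4.0
Common ratio r = -4.
First term a = -7.
Formula: S_i = -7 * (-4)^i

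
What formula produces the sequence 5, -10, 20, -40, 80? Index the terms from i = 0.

Check ratios: -10 / 5 = -2.0
Common ratio r = -2.
First term a = 5.
Formula: S_i = 5 * (-2)^i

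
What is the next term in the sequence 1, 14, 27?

Differences: 14 - 1 = 13
This is an arithmetic sequence with common difference d = 13.
Next term = 27 + 13 = 40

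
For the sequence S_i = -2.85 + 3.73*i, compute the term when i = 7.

S_7 = -2.85 + 3.73*7 = -2.85 + 26.11 = 23.26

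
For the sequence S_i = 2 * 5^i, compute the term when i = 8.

S_8 = 2 * 5^8 = 2 * 390625 = 781250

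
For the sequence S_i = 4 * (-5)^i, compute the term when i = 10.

S_10 = 4 * (-5)^10 = 4 * 9765625 = 39062500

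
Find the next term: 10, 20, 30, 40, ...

Differences: 20 - 10 = 10
This is an arithmetic sequence with common difference d = 10.
Next term = 40 + 10 = 50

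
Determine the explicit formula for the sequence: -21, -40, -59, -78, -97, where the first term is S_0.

Check differences: -40 - -21 = -19
-59 - -40 = -19
Common difference d = -19.
First term a = -21.
Formula: S_i = -21 - 19*i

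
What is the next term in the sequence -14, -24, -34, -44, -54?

Differences: -24 - -14 = -10
This is an arithmetic sequence with common difference d = -10.
Next term = -54 + -10 = -64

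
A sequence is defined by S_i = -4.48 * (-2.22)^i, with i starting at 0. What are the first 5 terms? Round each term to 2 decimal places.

This is a geometric sequence.
i=0: S_0 = -4.48 * (-2.22)^0 = -4.48
i=1: S_1 = -4.48 * (-2.22)^1 ≈ 9.95
i=2: S_2 = -4.48 * (-2.22)^2 ≈ -22.08
i=3: S_3 = -4.48 * (-2.22)^3 ≈ 49.02
i=4: S_4 = -4.48 * (-2.22)^4 ≈ -108.82
The first 5 terms are: [-4.48, 9.95, -22.08, 49.02, -108.82]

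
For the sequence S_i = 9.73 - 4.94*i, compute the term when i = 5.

S_5 = 9.73 + -4.94*5 = 9.73 + -24.7 = -14.97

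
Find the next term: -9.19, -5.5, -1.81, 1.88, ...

Differences: -5.5 - -9.19 = 3.69
This is an arithmetic sequence with common difference d = 3.69.
Next term = 1.88 + 3.69 = 5.57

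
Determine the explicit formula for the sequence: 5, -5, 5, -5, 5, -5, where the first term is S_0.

Check ratios: -5 / 5 = -1.0
Common ratio r = -1.
First term a = 5.
Formula: S_i = 5 * (-1)^i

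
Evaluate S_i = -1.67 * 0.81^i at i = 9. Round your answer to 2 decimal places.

S_9 = -1.67 * 0.81^9 ≈ -1.67 * 0.1501 ≈ -0.25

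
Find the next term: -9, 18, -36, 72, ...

Ratios: 18 / -9 = -2.0
This is a geometric sequence with common ratio r = -2.
Next term = 72 * -2 = -144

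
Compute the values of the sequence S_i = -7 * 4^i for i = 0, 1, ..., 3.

This is a geometric sequence.
i=0: S_0 = -7 * 4^0 = -7
i=1: S_1 = -7 * 4^1 = -28
i=2: S_2 = -7 * 4^2 = -112
i=3: S_3 = -7 * 4^3 = -448
The first 4 terms are: [-7, -28, -112, -448]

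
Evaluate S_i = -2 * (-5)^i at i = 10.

S_10 = -2 * (-5)^10 = -2 * 9765625 = -19531250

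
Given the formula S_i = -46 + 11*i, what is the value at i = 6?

S_6 = -46 + 11*6 = -46 + 66 = 20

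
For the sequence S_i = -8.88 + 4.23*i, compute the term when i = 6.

S_6 = -8.88 + 4.23*6 = -8.88 + 25.38 = 16.5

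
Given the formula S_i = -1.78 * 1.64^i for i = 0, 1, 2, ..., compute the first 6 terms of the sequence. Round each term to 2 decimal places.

This is a geometric sequence.
i=0: S_0 = -1.78 * 1.64^0 = -1.78
i=1: S_1 = -1.78 * 1.64^1 ≈ -2.92
i=2: S_2 = -1.78 * 1.64^2 ≈ -4.79
i=3: S_3 = -1.78 * 1.64^3 ≈ -7.85
i=4: S_4 = -1.78 * 1.64^4 ≈ -12.88
i=5: S_5 = -1.78 * 1.64^5 ≈ -21.12
The first 6 terms are: [-1.78, -2.92, -4.79, -7.85, -12.88, -21.12]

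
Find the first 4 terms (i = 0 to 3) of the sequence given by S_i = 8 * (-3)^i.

This is a geometric sequence.
i=0: S_0 = 8 * (-3)^0 = 8
i=1: S_1 = 8 * (-3)^1 = -24
i=2: S_2 = 8 * (-3)^2 = 72
i=3: S_3 = 8 * (-3)^3 = -216
The first 4 terms are: [8, -24, 72, -216]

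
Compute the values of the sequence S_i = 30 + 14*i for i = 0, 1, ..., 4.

This is an arithmetic sequence.
i=0: S_0 = 30 + 14*0 = 30
i=1: S_1 = 30 + 14*1 = 44
i=2: S_2 = 30 + 14*2 = 58
i=3: S_3 = 30 + 14*3 = 72
i=4: S_4 = 30 + 14*4 = 86
The first 5 terms are: [30, 44, 58, 72, 86]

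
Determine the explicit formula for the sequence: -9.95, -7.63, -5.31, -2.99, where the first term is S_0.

Check differences: -7.63 - -9.95 = 2.32
-5.31 - -7.63 = 2.32
Common difference d = 2.32.
First term a = -9.95.
Formula: S_i = -9.95 + 2.32*i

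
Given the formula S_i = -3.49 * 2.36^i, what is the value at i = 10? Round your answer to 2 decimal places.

S_10 = -3.49 * 2.36^10 ≈ -3.49 * 5359.4476 ≈ -18704.47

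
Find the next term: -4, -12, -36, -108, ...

Ratios: -12 / -4 = 3.0
This is a geometric sequence with common ratio r = 3.
Next term = -108 * 3 = -324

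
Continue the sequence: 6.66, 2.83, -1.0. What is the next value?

Differences: 2.83 - 6.66 = -3.83
This is an arithmetic sequence with common difference d = -3.83.
Next term = -1.0 + -3.83 = -4.83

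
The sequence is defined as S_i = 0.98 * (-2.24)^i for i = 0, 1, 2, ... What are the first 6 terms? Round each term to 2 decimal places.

This is a geometric sequence.
i=0: S_0 = 0.98 * (-2.24)^0 = 0.98
i=1: S_1 = 0.98 * (-2.24)^1 ≈ -2.2
i=2: S_2 = 0.98 * (-2.24)^2 ≈ 4.92
i=3: S_3 = 0.98 * (-2.24)^3 ≈ -11.01
i=4: S_4 = 0.98 * (-2.24)^4 ≈ 24.67
i=5: S_5 = 0.98 * (-2.24)^5 ≈ -55.27
The first 6 terms are: [0.98, -2.2, 4.92, -11.01, 24.67, -55.27]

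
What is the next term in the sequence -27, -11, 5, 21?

Differences: -11 - -27 = 16
This is an arithmetic sequence with common difference d = 16.
Next term = 21 + 16 = 37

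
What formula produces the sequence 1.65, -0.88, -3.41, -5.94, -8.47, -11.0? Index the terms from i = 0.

Check differences: -0.88 - 1.65 = -2.53
-3.41 - -0.88 = -2.53
Common difference d = -2.53.
First term a = 1.65.
Formula: S_i = 1.65 - 2.53*i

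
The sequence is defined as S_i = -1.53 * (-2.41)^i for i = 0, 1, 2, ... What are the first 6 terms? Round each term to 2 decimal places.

This is a geometric sequence.
i=0: S_0 = -1.53 * (-2.41)^0 = -1.53
i=1: S_1 = -1.53 * (-2.41)^1 ≈ 3.69
i=2: S_2 = -1.53 * (-2.41)^2 ≈ -8.89
i=3: S_3 = -1.53 * (-2.41)^3 ≈ 21.42
i=4: S_4 = -1.53 * (-2.41)^4 ≈ -51.61
i=5: S_5 = -1.53 * (-2.41)^5 ≈ 124.39
The first 6 terms are: [-1.53, 3.69, -8.89, 21.42, -51.61, 124.39]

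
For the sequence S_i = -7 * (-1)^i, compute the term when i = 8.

S_8 = -7 * (-1)^8 = -7 * 1 = -7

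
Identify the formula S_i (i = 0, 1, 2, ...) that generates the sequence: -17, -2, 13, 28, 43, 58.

Check differences: -2 - -17 = 15
13 - -2 = 15
Common difference d = 15.
First term a = -17.
Formula: S_i = -17 + 15*i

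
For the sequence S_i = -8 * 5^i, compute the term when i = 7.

S_7 = -8 * 5^7 = -8 * 78125 = -625000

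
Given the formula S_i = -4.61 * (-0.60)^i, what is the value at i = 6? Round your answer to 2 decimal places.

S_6 = -4.61 * (-0.6)^6 ≈ -4.61 * 0.0467 ≈ -0.22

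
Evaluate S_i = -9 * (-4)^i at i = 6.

S_6 = -9 * (-4)^6 = -9 * 4096 = -36864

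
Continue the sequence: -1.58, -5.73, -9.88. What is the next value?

Differences: -5.73 - -1.58 = -4.15
This is an arithmetic sequence with common difference d = -4.15.
Next term = -9.88 + -4.15 = -14.03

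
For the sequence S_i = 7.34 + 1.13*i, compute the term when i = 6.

S_6 = 7.34 + 1.13*6 = 7.34 + 6.78 = 14.12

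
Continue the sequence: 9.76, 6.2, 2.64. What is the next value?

Differences: 6.2 - 9.76 = -3.56
This is an arithmetic sequence with common difference d = -3.56.
Next term = 2.64 + -3.56 = -0.92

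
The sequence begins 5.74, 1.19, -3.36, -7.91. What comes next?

Differences: 1.19 - 5.74 = -4.55
This is an arithmetic sequence with common difference d = -4.55.
Next term = -7.91 + -4.55 = -12.46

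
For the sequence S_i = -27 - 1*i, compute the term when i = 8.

S_8 = -27 + -1*8 = -27 + -8 = -35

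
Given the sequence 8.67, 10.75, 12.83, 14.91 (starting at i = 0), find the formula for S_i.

Check differences: 10.75 - 8.67 = 2.08
12.83 - 10.75 = 2.08
Common difference d = 2.08.
First term a = 8.67.
Formula: S_i = 8.67 + 2.08*i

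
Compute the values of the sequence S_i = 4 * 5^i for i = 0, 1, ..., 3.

This is a geometric sequence.
i=0: S_0 = 4 * 5^0 = 4
i=1: S_1 = 4 * 5^1 = 20
i=2: S_2 = 4 * 5^2 = 100
i=3: S_3 = 4 * 5^3 = 500
The first 4 terms are: [4, 20, 100, 500]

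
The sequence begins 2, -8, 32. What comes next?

Ratios: -8 / 2 = -4.0
This is a geometric sequence with common ratio r = -4.
Next term = 32 * -4 = -128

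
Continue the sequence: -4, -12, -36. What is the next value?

Ratios: -12 / -4 = 3.0
This is a geometric sequence with common ratio r = 3.
Next term = -36 * 3 = -108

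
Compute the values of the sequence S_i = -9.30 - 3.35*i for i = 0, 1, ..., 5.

This is an arithmetic sequence.
i=0: S_0 = -9.3 + -3.35*0 = -9.3
i=1: S_1 = -9.3 + -3.35*1 = -12.65
i=2: S_2 = -9.3 + -3.35*2 = -16.0
i=3: S_3 = -9.3 + -3.35*3 = -19.35
i=4: S_4 = -9.3 + -3.35*4 = -22.7
i=5: S_5 = -9.3 + -3.35*5 = -26.05
The first 6 terms are: [-9.3, -12.65, -16.0, -19.35, -22.7, -26.05]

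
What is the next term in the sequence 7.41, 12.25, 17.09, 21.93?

Differences: 12.25 - 7.41 = 4.84
This is an arithmetic sequence with common difference d = 4.84.
Next term = 21.93 + 4.84 = 26.77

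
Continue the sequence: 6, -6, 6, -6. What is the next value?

Ratios: -6 / 6 = -1.0
This is a geometric sequence with common ratio r = -1.
Next term = -6 * -1 = 6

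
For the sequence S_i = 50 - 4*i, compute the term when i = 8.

S_8 = 50 + -4*8 = 50 + -32 = 18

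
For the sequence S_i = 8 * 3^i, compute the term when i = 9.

S_9 = 8 * 3^9 = 8 * 19683 = 157464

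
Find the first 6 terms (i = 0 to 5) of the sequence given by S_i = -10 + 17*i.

This is an arithmetic sequence.
i=0: S_0 = -10 + 17*0 = -10
i=1: S_1 = -10 + 17*1 = 7
i=2: S_2 = -10 + 17*2 = 24
i=3: S_3 = -10 + 17*3 = 41
i=4: S_4 = -10 + 17*4 = 58
i=5: S_5 = -10 + 17*5 = 75
The first 6 terms are: [-10, 7, 24, 41, 58, 75]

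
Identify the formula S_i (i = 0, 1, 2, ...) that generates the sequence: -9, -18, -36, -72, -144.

Check ratios: -18 / -9 = 2.0
Common ratio r = 2.
First term a = -9.
Formula: S_i = -9 * 2^i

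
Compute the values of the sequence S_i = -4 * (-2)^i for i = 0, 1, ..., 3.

This is a geometric sequence.
i=0: S_0 = -4 * (-2)^0 = -4
i=1: S_1 = -4 * (-2)^1 = 8
i=2: S_2 = -4 * (-2)^2 = -16
i=3: S_3 = -4 * (-2)^3 = 32
The first 4 terms are: [-4, 8, -16, 32]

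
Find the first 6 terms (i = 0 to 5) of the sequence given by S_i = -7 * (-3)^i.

This is a geometric sequence.
i=0: S_0 = -7 * (-3)^0 = -7
i=1: S_1 = -7 * (-3)^1 = 21
i=2: S_2 = -7 * (-3)^2 = -63
i=3: S_3 = -7 * (-3)^3 = 189
i=4: S_4 = -7 * (-3)^4 = -567
i=5: S_5 = -7 * (-3)^5 = 1701
The first 6 terms are: [-7, 21, -63, 189, -567, 1701]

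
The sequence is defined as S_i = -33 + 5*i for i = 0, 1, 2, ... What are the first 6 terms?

This is an arithmetic sequence.
i=0: S_0 = -33 + 5*0 = -33
i=1: S_1 = -33 + 5*1 = -28
i=2: S_2 = -33 + 5*2 = -23
i=3: S_3 = -33 + 5*3 = -18
i=4: S_4 = -33 + 5*4 = -13
i=5: S_5 = -33 + 5*5 = -8
The first 6 terms are: [-33, -28, -23, -18, -13, -8]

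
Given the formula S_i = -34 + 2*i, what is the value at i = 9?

S_9 = -34 + 2*9 = -34 + 18 = -16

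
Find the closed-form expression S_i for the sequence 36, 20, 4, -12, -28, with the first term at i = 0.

Check differences: 20 - 36 = -16
4 - 20 = -16
Common difference d = -16.
First term a = 36.
Formula: S_i = 36 - 16*i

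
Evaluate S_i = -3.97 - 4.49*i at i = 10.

S_10 = -3.97 + -4.49*10 = -3.97 + -44.9 = -48.87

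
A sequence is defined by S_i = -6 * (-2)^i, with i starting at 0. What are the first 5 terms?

This is a geometric sequence.
i=0: S_0 = -6 * (-2)^0 = -6
i=1: S_1 = -6 * (-2)^1 = 12
i=2: S_2 = -6 * (-2)^2 = -24
i=3: S_3 = -6 * (-2)^3 = 48
i=4: S_4 = -6 * (-2)^4 = -96
The first 5 terms are: [-6, 12, -24, 48, -96]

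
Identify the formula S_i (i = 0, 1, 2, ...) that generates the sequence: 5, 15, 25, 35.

Check differences: 15 - 5 = 10
25 - 15 = 10
Common difference d = 10.
First term a = 5.
Formula: S_i = 5 + 10*i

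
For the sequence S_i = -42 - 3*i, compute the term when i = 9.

S_9 = -42 + -3*9 = -42 + -27 = -69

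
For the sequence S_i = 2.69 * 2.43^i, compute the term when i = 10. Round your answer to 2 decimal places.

S_10 = 2.69 * 2.43^10 ≈ 2.69 * 7178.9799 ≈ 19311.46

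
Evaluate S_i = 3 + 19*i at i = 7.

S_7 = 3 + 19*7 = 3 + 133 = 136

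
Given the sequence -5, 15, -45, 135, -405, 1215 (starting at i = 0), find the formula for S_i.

Check ratios: 15 / -5 = -3.0
Common ratio r = -3.
First term a = -5.
Formula: S_i = -5 * (-3)^i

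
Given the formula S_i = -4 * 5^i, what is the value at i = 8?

S_8 = -4 * 5^8 = -4 * 390625 = -1562500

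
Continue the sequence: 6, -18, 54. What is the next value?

Ratios: -18 / 6 = -3.0
This is a geometric sequence with common ratio r = -3.
Next term = 54 * -3 = -162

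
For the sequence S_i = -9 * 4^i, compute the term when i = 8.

S_8 = -9 * 4^8 = -9 * 65536 = -589824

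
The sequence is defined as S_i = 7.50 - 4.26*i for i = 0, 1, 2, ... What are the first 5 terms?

This is an arithmetic sequence.
i=0: S_0 = 7.5 + -4.26*0 = 7.5
i=1: S_1 = 7.5 + -4.26*1 = 3.24
i=2: S_2 = 7.5 + -4.26*2 = -1.02
i=3: S_3 = 7.5 + -4.26*3 = -5.28
i=4: S_4 = 7.5 + -4.26*4 = -9.54
The first 5 terms are: [7.5, 3.24, -1.02, -5.28, -9.54]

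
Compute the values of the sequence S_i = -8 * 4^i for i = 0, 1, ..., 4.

This is a geometric sequence.
i=0: S_0 = -8 * 4^0 = -8
i=1: S_1 = -8 * 4^1 = -32
i=2: S_2 = -8 * 4^2 = -128
i=3: S_3 = -8 * 4^3 = -512
i=4: S_4 = -8 * 4^4 = -2048
The first 5 terms are: [-8, -32, -128, -512, -2048]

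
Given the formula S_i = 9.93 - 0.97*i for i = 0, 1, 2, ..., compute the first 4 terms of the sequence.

This is an arithmetic sequence.
i=0: S_0 = 9.93 + -0.97*0 = 9.93
i=1: S_1 = 9.93 + -0.97*1 = 8.96
i=2: S_2 = 9.93 + -0.97*2 = 7.99
i=3: S_3 = 9.93 + -0.97*3 = 7.02
The first 4 terms are: [9.93, 8.96, 7.99, 7.02]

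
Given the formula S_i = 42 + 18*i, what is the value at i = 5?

S_5 = 42 + 18*5 = 42 + 90 = 132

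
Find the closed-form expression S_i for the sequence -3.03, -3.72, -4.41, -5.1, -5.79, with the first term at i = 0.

Check differences: -3.72 - -3.03 = -0.69
-4.41 - -3.72 = -0.69
Common difference d = -0.69.
First term a = -3.03.
Formula: S_i = -3.03 - 0.69*i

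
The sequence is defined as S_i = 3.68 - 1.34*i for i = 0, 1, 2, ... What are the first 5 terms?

This is an arithmetic sequence.
i=0: S_0 = 3.68 + -1.34*0 = 3.68
i=1: S_1 = 3.68 + -1.34*1 = 2.34
i=2: S_2 = 3.68 + -1.34*2 = 1.0
i=3: S_3 = 3.68 + -1.34*3 = -0.34
i=4: S_4 = 3.68 + -1.34*4 = -1.68
The first 5 terms are: [3.68, 2.34, 1.0, -0.34, -1.68]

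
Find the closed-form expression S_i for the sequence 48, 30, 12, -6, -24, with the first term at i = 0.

Check differences: 30 - 48 = -18
12 - 30 = -18
Common difference d = -18.
First term a = 48.
Formula: S_i = 48 - 18*i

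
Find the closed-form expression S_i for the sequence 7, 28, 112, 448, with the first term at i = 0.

Check ratios: 28 / 7 = 4.0
Common ratio r = 4.
First term a = 7.
Formula: S_i = 7 * 4^i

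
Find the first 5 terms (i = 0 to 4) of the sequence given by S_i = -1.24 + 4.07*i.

This is an arithmetic sequence.
i=0: S_0 = -1.24 + 4.07*0 = -1.24
i=1: S_1 = -1.24 + 4.07*1 = 2.83
i=2: S_2 = -1.24 + 4.07*2 = 6.9
i=3: S_3 = -1.24 + 4.07*3 = 10.97
i=4: S_4 = -1.24 + 4.07*4 = 15.04
The first 5 terms are: [-1.24, 2.83, 6.9, 10.97, 15.04]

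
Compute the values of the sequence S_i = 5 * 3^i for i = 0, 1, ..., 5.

This is a geometric sequence.
i=0: S_0 = 5 * 3^0 = 5
i=1: S_1 = 5 * 3^1 = 15
i=2: S_2 = 5 * 3^2 = 45
i=3: S_3 = 5 * 3^3 = 135
i=4: S_4 = 5 * 3^4 = 405
i=5: S_5 = 5 * 3^5 = 1215
The first 6 terms are: [5, 15, 45, 135, 405, 1215]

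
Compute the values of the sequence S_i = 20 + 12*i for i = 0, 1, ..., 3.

This is an arithmetic sequence.
i=0: S_0 = 20 + 12*0 = 20
i=1: S_1 = 20 + 12*1 = 32
i=2: S_2 = 20 + 12*2 = 44
i=3: S_3 = 20 + 12*3 = 56
The first 4 terms are: [20, 32, 44, 56]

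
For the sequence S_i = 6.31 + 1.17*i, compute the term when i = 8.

S_8 = 6.31 + 1.17*8 = 6.31 + 9.36 = 15.67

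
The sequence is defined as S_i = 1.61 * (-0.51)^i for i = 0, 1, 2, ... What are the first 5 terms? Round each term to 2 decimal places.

This is a geometric sequence.
i=0: S_0 = 1.61 * (-0.51)^0 = 1.61
i=1: S_1 = 1.61 * (-0.51)^1 ≈ -0.82
i=2: S_2 = 1.61 * (-0.51)^2 ≈ 0.42
i=3: S_3 = 1.61 * (-0.51)^3 ≈ -0.21
i=4: S_4 = 1.61 * (-0.51)^4 ≈ 0.11
The first 5 terms are: [1.61, -0.82, 0.42, -0.21, 0.11]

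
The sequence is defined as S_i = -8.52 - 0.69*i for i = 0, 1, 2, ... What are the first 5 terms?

This is an arithmetic sequence.
i=0: S_0 = -8.52 + -0.69*0 = -8.52
i=1: S_1 = -8.52 + -0.69*1 = -9.21
i=2: S_2 = -8.52 + -0.69*2 = -9.9
i=3: S_3 = -8.52 + -0.69*3 = -10.59
i=4: S_4 = -8.52 + -0.69*4 = -11.28
The first 5 terms are: [-8.52, -9.21, -9.9, -10.59, -11.28]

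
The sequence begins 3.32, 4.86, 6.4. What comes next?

Differences: 4.86 - 3.32 = 1.54
This is an arithmetic sequence with common difference d = 1.54.
Next term = 6.4 + 1.54 = 7.94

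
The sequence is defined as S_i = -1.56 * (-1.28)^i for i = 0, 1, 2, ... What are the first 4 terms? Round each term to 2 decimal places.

This is a geometric sequence.
i=0: S_0 = -1.56 * (-1.28)^0 = -1.56
i=1: S_1 = -1.56 * (-1.28)^1 ≈ 2.0
i=2: S_2 = -1.56 * (-1.28)^2 ≈ -2.56
i=3: S_3 = -1.56 * (-1.28)^3 ≈ 3.27
The first 4 terms are: [-1.56, 2.0, -2.56, 3.27]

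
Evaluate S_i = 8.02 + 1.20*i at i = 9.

S_9 = 8.02 + 1.2*9 = 8.02 + 10.8 = 18.82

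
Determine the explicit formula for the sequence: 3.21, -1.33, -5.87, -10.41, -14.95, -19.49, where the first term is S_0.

Check differences: -1.33 - 3.21 = -4.54
-5.87 - -1.33 = -4.54
Common difference d = -4.54.
First term a = 3.21.
Formula: S_i = 3.21 - 4.54*i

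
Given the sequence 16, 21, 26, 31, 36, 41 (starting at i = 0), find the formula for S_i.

Check differences: 21 - 16 = 5
26 - 21 = 5
Common difference d = 5.
First term a = 16.
Formula: S_i = 16 + 5*i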